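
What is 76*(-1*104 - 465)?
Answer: -43244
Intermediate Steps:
76*(-1*104 - 465) = 76*(-104 - 465) = 76*(-569) = -43244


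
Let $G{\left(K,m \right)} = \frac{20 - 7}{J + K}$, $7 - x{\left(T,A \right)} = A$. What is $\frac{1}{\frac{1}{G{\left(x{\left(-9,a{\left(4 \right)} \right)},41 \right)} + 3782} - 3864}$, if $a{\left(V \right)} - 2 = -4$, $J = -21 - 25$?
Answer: $- \frac{139921}{540654707} \approx -0.0002588$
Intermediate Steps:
$J = -46$
$a{\left(V \right)} = -2$ ($a{\left(V \right)} = 2 - 4 = -2$)
$x{\left(T,A \right)} = 7 - A$
$G{\left(K,m \right)} = \frac{13}{-46 + K}$ ($G{\left(K,m \right)} = \frac{20 - 7}{-46 + K} = \frac{13}{-46 + K}$)
$\frac{1}{\frac{1}{G{\left(x{\left(-9,a{\left(4 \right)} \right)},41 \right)} + 3782} - 3864} = \frac{1}{\frac{1}{\frac{13}{-46 + \left(7 - -2\right)} + 3782} - 3864} = \frac{1}{\frac{1}{\frac{13}{-46 + \left(7 + 2\right)} + 3782} - 3864} = \frac{1}{\frac{1}{\frac{13}{-46 + 9} + 3782} - 3864} = \frac{1}{\frac{1}{\frac{13}{-37} + 3782} - 3864} = \frac{1}{\frac{1}{13 \left(- \frac{1}{37}\right) + 3782} - 3864} = \frac{1}{\frac{1}{- \frac{13}{37} + 3782} - 3864} = \frac{1}{\frac{1}{\frac{139921}{37}} - 3864} = \frac{1}{\frac{37}{139921} - 3864} = \frac{1}{- \frac{540654707}{139921}} = - \frac{139921}{540654707}$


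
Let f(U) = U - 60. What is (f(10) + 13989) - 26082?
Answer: -12143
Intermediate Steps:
f(U) = -60 + U
(f(10) + 13989) - 26082 = ((-60 + 10) + 13989) - 26082 = (-50 + 13989) - 26082 = 13939 - 26082 = -12143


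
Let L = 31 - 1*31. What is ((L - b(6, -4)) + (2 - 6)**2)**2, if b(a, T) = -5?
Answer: 441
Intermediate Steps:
L = 0 (L = 31 - 31 = 0)
((L - b(6, -4)) + (2 - 6)**2)**2 = ((0 - 1*(-5)) + (2 - 6)**2)**2 = ((0 + 5) + (-4)**2)**2 = (5 + 16)**2 = 21**2 = 441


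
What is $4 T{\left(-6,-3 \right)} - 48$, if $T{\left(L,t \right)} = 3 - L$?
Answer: $-12$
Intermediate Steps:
$4 T{\left(-6,-3 \right)} - 48 = 4 \left(3 - -6\right) - 48 = 4 \left(3 + 6\right) - 48 = 4 \cdot 9 - 48 = 36 - 48 = -12$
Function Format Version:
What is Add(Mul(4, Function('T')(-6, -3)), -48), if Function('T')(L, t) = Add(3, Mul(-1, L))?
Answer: -12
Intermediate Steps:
Add(Mul(4, Function('T')(-6, -3)), -48) = Add(Mul(4, Add(3, Mul(-1, -6))), -48) = Add(Mul(4, Add(3, 6)), -48) = Add(Mul(4, 9), -48) = Add(36, -48) = -12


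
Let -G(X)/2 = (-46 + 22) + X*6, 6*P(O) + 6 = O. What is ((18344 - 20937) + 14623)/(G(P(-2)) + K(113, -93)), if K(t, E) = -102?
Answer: -6015/19 ≈ -316.58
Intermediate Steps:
P(O) = -1 + O/6
G(X) = 48 - 12*X (G(X) = -2*((-46 + 22) + X*6) = -2*(-24 + 6*X) = 48 - 12*X)
((18344 - 20937) + 14623)/(G(P(-2)) + K(113, -93)) = ((18344 - 20937) + 14623)/((48 - 12*(-1 + (⅙)*(-2))) - 102) = (-2593 + 14623)/((48 - 12*(-1 - ⅓)) - 102) = 12030/((48 - 12*(-4/3)) - 102) = 12030/((48 + 16) - 102) = 12030/(64 - 102) = 12030/(-38) = 12030*(-1/38) = -6015/19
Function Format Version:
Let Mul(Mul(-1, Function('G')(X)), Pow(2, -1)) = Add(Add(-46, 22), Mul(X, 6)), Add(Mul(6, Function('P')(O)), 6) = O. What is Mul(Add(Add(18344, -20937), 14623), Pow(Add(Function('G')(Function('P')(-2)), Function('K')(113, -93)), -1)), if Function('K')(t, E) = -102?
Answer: Rational(-6015, 19) ≈ -316.58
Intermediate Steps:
Function('P')(O) = Add(-1, Mul(Rational(1, 6), O))
Function('G')(X) = Add(48, Mul(-12, X)) (Function('G')(X) = Mul(-2, Add(Add(-46, 22), Mul(X, 6))) = Mul(-2, Add(-24, Mul(6, X))) = Add(48, Mul(-12, X)))
Mul(Add(Add(18344, -20937), 14623), Pow(Add(Function('G')(Function('P')(-2)), Function('K')(113, -93)), -1)) = Mul(Add(Add(18344, -20937), 14623), Pow(Add(Add(48, Mul(-12, Add(-1, Mul(Rational(1, 6), -2)))), -102), -1)) = Mul(Add(-2593, 14623), Pow(Add(Add(48, Mul(-12, Add(-1, Rational(-1, 3)))), -102), -1)) = Mul(12030, Pow(Add(Add(48, Mul(-12, Rational(-4, 3))), -102), -1)) = Mul(12030, Pow(Add(Add(48, 16), -102), -1)) = Mul(12030, Pow(Add(64, -102), -1)) = Mul(12030, Pow(-38, -1)) = Mul(12030, Rational(-1, 38)) = Rational(-6015, 19)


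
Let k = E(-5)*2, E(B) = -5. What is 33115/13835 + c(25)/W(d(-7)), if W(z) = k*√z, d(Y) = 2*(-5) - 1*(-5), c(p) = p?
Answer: 6623/2767 + I*√5/2 ≈ 2.3936 + 1.118*I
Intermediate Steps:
k = -10 (k = -5*2 = -10)
d(Y) = -5 (d(Y) = -10 + 5 = -5)
W(z) = -10*√z
33115/13835 + c(25)/W(d(-7)) = 33115/13835 + 25/((-10*I*√5)) = 33115*(1/13835) + 25/((-10*I*√5)) = 6623/2767 + 25/((-10*I*√5)) = 6623/2767 + 25*(I*√5/50) = 6623/2767 + I*√5/2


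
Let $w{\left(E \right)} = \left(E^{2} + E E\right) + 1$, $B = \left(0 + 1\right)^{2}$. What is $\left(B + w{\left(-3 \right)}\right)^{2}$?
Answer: $400$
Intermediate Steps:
$B = 1$ ($B = 1^{2} = 1$)
$w{\left(E \right)} = 1 + 2 E^{2}$ ($w{\left(E \right)} = \left(E^{2} + E^{2}\right) + 1 = 2 E^{2} + 1 = 1 + 2 E^{2}$)
$\left(B + w{\left(-3 \right)}\right)^{2} = \left(1 + \left(1 + 2 \left(-3\right)^{2}\right)\right)^{2} = \left(1 + \left(1 + 2 \cdot 9\right)\right)^{2} = \left(1 + \left(1 + 18\right)\right)^{2} = \left(1 + 19\right)^{2} = 20^{2} = 400$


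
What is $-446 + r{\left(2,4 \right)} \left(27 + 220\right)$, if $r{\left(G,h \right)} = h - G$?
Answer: $48$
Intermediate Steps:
$-446 + r{\left(2,4 \right)} \left(27 + 220\right) = -446 + \left(4 - 2\right) \left(27 + 220\right) = -446 + \left(4 - 2\right) 247 = -446 + 2 \cdot 247 = -446 + 494 = 48$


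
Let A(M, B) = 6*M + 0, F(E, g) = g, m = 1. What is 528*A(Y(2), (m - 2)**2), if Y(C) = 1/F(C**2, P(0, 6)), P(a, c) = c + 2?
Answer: 396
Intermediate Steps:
P(a, c) = 2 + c
Y(C) = 1/8 (Y(C) = 1/(2 + 6) = 1/8)
A(M, B) = 6*M
528*A(Y(2), (m - 2)**2) = 528*(6*(1/8)) = 528*(3/4) = 396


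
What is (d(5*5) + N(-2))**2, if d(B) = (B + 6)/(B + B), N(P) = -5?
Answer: 47961/2500 ≈ 19.184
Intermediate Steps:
d(B) = (6 + B)/(2*B) (d(B) = (6 + B)/((2*B)) = (6 + B)*(1/(2*B)) = (6 + B)/(2*B))
(d(5*5) + N(-2))**2 = ((6 + 5*5)/(2*((5*5))) - 5)**2 = ((1/2)*(6 + 25)/25 - 5)**2 = ((1/2)*(1/25)*31 - 5)**2 = (31/50 - 5)**2 = (-219/50)**2 = 47961/2500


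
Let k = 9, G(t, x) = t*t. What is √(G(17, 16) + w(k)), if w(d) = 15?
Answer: 4*√19 ≈ 17.436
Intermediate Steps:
G(t, x) = t²
√(G(17, 16) + w(k)) = √(17² + 15) = √(289 + 15) = √304 = 4*√19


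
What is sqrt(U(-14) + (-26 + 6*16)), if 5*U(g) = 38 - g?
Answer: sqrt(2010)/5 ≈ 8.9666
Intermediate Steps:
U(g) = 38/5 - g/5 (U(g) = (38 - g)/5 = 38/5 - g/5)
sqrt(U(-14) + (-26 + 6*16)) = sqrt((38/5 - 1/5*(-14)) + (-26 + 6*16)) = sqrt((38/5 + 14/5) + (-26 + 96)) = sqrt(52/5 + 70) = sqrt(402/5) = sqrt(2010)/5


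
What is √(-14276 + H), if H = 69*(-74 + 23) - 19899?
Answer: I*√37694 ≈ 194.15*I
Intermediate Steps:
H = -23418 (H = 69*(-51) - 19899 = -3519 - 19899 = -23418)
√(-14276 + H) = √(-14276 - 23418) = √(-37694) = I*√37694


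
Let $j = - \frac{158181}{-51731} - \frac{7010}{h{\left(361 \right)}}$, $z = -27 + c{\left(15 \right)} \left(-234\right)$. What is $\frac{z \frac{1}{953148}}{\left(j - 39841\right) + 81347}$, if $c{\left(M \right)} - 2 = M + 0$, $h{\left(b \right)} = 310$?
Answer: $- \frac{2140887435}{21137707004432536} \approx -1.0128 \cdot 10^{-7}$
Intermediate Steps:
$c{\left(M \right)} = 2 + M$ ($c{\left(M \right)} = 2 + \left(M + 0\right) = 2 + M$)
$z = -4005$ ($z = -27 + \left(2 + 15\right) \left(-234\right) = -27 + 17 \left(-234\right) = -27 - 3978 = -4005$)
$j = - \frac{31359820}{1603661}$ ($j = - \frac{158181}{-51731} - \frac{7010}{310} = \left(-158181\right) \left(- \frac{1}{51731}\right) - \frac{701}{31} = \frac{158181}{51731} - \frac{701}{31} = - \frac{31359820}{1603661} \approx -19.555$)
$\frac{z \frac{1}{953148}}{\left(j - 39841\right) + 81347} = \frac{\left(-4005\right) \frac{1}{953148}}{\left(- \frac{31359820}{1603661} - 39841\right) + 81347} = \frac{\left(-4005\right) \frac{1}{953148}}{- \frac{63922817721}{1603661} + 81347} = - \frac{1335}{317716 \cdot \frac{66530193646}{1603661}} = \left(- \frac{1335}{317716}\right) \frac{1603661}{66530193646} = - \frac{2140887435}{21137707004432536}$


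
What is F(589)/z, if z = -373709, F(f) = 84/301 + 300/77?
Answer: -13824/1237350499 ≈ -1.1172e-5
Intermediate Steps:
F(f) = 13824/3311 (F(f) = 84*(1/301) + 300*(1/77) = 12/43 + 300/77 = 13824/3311)
F(589)/z = (13824/3311)/(-373709) = (13824/3311)*(-1/373709) = -13824/1237350499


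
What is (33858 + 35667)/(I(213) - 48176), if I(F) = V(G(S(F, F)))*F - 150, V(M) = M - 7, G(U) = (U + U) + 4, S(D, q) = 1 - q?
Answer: -69525/139277 ≈ -0.49919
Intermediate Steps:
G(U) = 4 + 2*U (G(U) = 2*U + 4 = 4 + 2*U)
V(M) = -7 + M
I(F) = -150 + F*(-1 - 2*F) (I(F) = (-7 + (4 + 2*(1 - F)))*F - 150 = (-7 + (4 + (2 - 2*F)))*F - 150 = (-7 + (6 - 2*F))*F - 150 = (-1 - 2*F)*F - 150 = F*(-1 - 2*F) - 150 = -150 + F*(-1 - 2*F))
(33858 + 35667)/(I(213) - 48176) = (33858 + 35667)/((-150 - 1*213*(1 + 2*213)) - 48176) = 69525/((-150 - 1*213*(1 + 426)) - 48176) = 69525/((-150 - 1*213*427) - 48176) = 69525/((-150 - 90951) - 48176) = 69525/(-91101 - 48176) = 69525/(-139277) = 69525*(-1/139277) = -69525/139277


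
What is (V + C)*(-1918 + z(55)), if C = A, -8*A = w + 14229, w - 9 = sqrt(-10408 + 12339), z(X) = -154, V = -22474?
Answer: 50253770 + 259*sqrt(1931) ≈ 5.0265e+7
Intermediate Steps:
w = 9 + sqrt(1931) (w = 9 + sqrt(-10408 + 12339) = 9 + sqrt(1931) ≈ 52.943)
A = -7119/4 - sqrt(1931)/8 (A = -((9 + sqrt(1931)) + 14229)/8 = -(14238 + sqrt(1931))/8 = -7119/4 - sqrt(1931)/8 ≈ -1785.2)
C = -7119/4 - sqrt(1931)/8 ≈ -1785.2
(V + C)*(-1918 + z(55)) = (-22474 + (-7119/4 - sqrt(1931)/8))*(-1918 - 154) = (-97015/4 - sqrt(1931)/8)*(-2072) = 50253770 + 259*sqrt(1931)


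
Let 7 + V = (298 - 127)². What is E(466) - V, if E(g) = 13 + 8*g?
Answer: -25493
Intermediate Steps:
V = 29234 (V = -7 + (298 - 127)² = -7 + 171² = -7 + 29241 = 29234)
E(466) - V = (13 + 8*466) - 1*29234 = (13 + 3728) - 29234 = 3741 - 29234 = -25493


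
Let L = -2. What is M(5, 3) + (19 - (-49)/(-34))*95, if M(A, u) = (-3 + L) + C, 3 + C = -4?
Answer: 56307/34 ≈ 1656.1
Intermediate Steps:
C = -7 (C = -3 - 4 = -7)
M(A, u) = -12 (M(A, u) = (-3 - 2) - 7 = -5 - 7 = -12)
M(5, 3) + (19 - (-49)/(-34))*95 = -12 + (19 - (-49)/(-34))*95 = -12 + (19 - (-49)*(-1)/34)*95 = -12 + (19 - 1*49/34)*95 = -12 + (19 - 49/34)*95 = -12 + (597/34)*95 = -12 + 56715/34 = 56307/34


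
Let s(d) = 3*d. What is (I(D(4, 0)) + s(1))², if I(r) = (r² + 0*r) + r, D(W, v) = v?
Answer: 9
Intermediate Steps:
I(r) = r + r² (I(r) = (r² + 0) + r = r² + r = r + r²)
(I(D(4, 0)) + s(1))² = (0*(1 + 0) + 3*1)² = (0*1 + 3)² = (0 + 3)² = 3² = 9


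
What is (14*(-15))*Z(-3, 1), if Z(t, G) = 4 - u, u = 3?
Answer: -210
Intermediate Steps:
Z(t, G) = 1 (Z(t, G) = 4 - 1*3 = 4 - 3 = 1)
(14*(-15))*Z(-3, 1) = (14*(-15))*1 = -210*1 = -210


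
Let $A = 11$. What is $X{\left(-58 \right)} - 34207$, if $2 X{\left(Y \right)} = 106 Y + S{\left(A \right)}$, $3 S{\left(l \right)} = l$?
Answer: $- \frac{223675}{6} \approx -37279.0$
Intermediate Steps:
$S{\left(l \right)} = \frac{l}{3}$
$X{\left(Y \right)} = \frac{11}{6} + 53 Y$ ($X{\left(Y \right)} = \frac{106 Y + \frac{1}{3} \cdot 11}{2} = \frac{106 Y + \frac{11}{3}}{2} = \frac{\frac{11}{3} + 106 Y}{2} = \frac{11}{6} + 53 Y$)
$X{\left(-58 \right)} - 34207 = \left(\frac{11}{6} + 53 \left(-58\right)\right) - 34207 = \left(\frac{11}{6} - 3074\right) - 34207 = - \frac{18433}{6} - 34207 = - \frac{223675}{6}$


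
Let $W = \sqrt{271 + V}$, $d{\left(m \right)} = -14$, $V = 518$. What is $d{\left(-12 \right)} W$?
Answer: $- 14 \sqrt{789} \approx -393.25$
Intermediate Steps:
$W = \sqrt{789}$ ($W = \sqrt{271 + 518} = \sqrt{789} \approx 28.089$)
$d{\left(-12 \right)} W = - 14 \sqrt{789}$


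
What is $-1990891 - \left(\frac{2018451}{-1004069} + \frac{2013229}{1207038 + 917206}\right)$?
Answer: $- \frac{114766063749406909}{57645609428} \approx -1.9909 \cdot 10^{6}$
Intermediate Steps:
$-1990891 - \left(\frac{2018451}{-1004069} + \frac{2013229}{1207038 + 917206}\right) = -1990891 - \left(2018451 \left(- \frac{1}{1004069}\right) + \frac{2013229}{2124244}\right) = -1990891 - \left(- \frac{2018451}{1004069} + 2013229 \cdot \frac{1}{2124244}\right) = -1990891 - \left(- \frac{2018451}{1004069} + \frac{2013229}{2124244}\right) = -1990891 - - \frac{61250313439}{57645609428} = -1990891 + \frac{61250313439}{57645609428} = - \frac{114766063749406909}{57645609428}$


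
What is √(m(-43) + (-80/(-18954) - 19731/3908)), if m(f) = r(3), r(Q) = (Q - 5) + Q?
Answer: I*√1902587585951/685854 ≈ 2.0111*I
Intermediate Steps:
r(Q) = -5 + 2*Q (r(Q) = (-5 + Q) + Q = -5 + 2*Q)
m(f) = 1 (m(f) = -5 + 2*3 = -5 + 6 = 1)
√(m(-43) + (-80/(-18954) - 19731/3908)) = √(1 + (-80/(-18954) - 19731/3908)) = √(1 + (-80*(-1/18954) - 19731*1/3908)) = √(1 + (40/9477 - 19731/3908)) = √(1 - 186834367/37036116) = √(-149798251/37036116) = I*√1902587585951/685854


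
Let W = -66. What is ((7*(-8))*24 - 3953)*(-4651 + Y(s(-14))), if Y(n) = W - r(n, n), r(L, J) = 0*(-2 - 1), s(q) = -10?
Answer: 24985949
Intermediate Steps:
r(L, J) = 0 (r(L, J) = 0*(-3) = 0)
Y(n) = -66 (Y(n) = -66 - 1*0 = -66 + 0 = -66)
((7*(-8))*24 - 3953)*(-4651 + Y(s(-14))) = ((7*(-8))*24 - 3953)*(-4651 - 66) = (-56*24 - 3953)*(-4717) = (-1344 - 3953)*(-4717) = -5297*(-4717) = 24985949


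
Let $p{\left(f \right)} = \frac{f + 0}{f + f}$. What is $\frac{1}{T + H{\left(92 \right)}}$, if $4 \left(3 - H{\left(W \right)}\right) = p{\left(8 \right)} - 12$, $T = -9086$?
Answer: $- \frac{8}{72641} \approx -0.00011013$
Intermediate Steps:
$p{\left(f \right)} = \frac{1}{2}$ ($p{\left(f \right)} = \frac{f}{2 f} = f \frac{1}{2 f} = \frac{1}{2}$)
$H{\left(W \right)} = \frac{47}{8}$ ($H{\left(W \right)} = 3 - \frac{\frac{1}{2} - 12}{4} = 3 - - \frac{23}{8} = 3 + \frac{23}{8} = \frac{47}{8}$)
$\frac{1}{T + H{\left(92 \right)}} = \frac{1}{-9086 + \frac{47}{8}} = \frac{1}{- \frac{72641}{8}} = - \frac{8}{72641}$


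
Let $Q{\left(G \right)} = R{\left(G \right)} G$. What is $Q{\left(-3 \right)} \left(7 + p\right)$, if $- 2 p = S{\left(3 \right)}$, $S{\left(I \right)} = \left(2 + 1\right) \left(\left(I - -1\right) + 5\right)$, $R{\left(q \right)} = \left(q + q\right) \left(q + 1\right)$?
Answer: $234$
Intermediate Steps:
$R{\left(q \right)} = 2 q \left(1 + q\right)$
$Q{\left(G \right)} = 2 G^{2} \left(1 + G\right)$ ($Q{\left(G \right)} = 2 G \left(1 + G\right) G = 2 G^{2} \left(1 + G\right)$)
$S{\left(I \right)} = 18 + 3 I$ ($S{\left(I \right)} = 3 \left(\left(I + 1\right) + 5\right) = 3 \left(\left(1 + I\right) + 5\right) = 3 \left(6 + I\right) = 18 + 3 I$)
$p = - \frac{27}{2}$ ($p = - \frac{18 + 3 \cdot 3}{2} = - \frac{18 + 9}{2} = \left(- \frac{1}{2}\right) 27 = - \frac{27}{2} \approx -13.5$)
$Q{\left(-3 \right)} \left(7 + p\right) = 2 \left(-3\right)^{2} \left(1 - 3\right) \left(7 - \frac{27}{2}\right) = 2 \cdot 9 \left(-2\right) \left(- \frac{13}{2}\right) = \left(-36\right) \left(- \frac{13}{2}\right) = 234$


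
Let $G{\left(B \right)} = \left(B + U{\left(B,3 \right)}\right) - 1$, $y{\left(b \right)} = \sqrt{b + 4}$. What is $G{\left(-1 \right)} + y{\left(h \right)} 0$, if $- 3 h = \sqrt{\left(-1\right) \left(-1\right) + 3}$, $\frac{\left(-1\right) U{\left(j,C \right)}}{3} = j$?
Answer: $1$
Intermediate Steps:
$U{\left(j,C \right)} = - 3 j$
$h = - \frac{2}{3}$ ($h = - \frac{\sqrt{\left(-1\right) \left(-1\right) + 3}}{3} = - \frac{\sqrt{1 + 3}}{3} = - \frac{\sqrt{4}}{3} = \left(- \frac{1}{3}\right) 2 = - \frac{2}{3} \approx -0.66667$)
$y{\left(b \right)} = \sqrt{4 + b}$
$G{\left(B \right)} = -1 - 2 B$ ($G{\left(B \right)} = \left(B - 3 B\right) - 1 = - 2 B - 1 = -1 - 2 B$)
$G{\left(-1 \right)} + y{\left(h \right)} 0 = \left(-1 - -2\right) + \sqrt{4 - \frac{2}{3}} \cdot 0 = \left(-1 + 2\right) + \sqrt{\frac{10}{3}} \cdot 0 = 1 + \frac{\sqrt{30}}{3} \cdot 0 = 1 + 0 = 1$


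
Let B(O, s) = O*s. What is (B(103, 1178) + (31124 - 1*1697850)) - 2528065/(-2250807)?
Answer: -3478376603279/2250807 ≈ -1.5454e+6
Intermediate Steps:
(B(103, 1178) + (31124 - 1*1697850)) - 2528065/(-2250807) = (103*1178 + (31124 - 1*1697850)) - 2528065/(-2250807) = (121334 + (31124 - 1697850)) - 2528065*(-1/2250807) = (121334 - 1666726) + 2528065/2250807 = -1545392 + 2528065/2250807 = -3478376603279/2250807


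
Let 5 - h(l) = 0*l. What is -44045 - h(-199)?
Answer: -44050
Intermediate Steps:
h(l) = 5 (h(l) = 5 - 0*l = 5 - 1*0 = 5 + 0 = 5)
-44045 - h(-199) = -44045 - 1*5 = -44045 - 5 = -44050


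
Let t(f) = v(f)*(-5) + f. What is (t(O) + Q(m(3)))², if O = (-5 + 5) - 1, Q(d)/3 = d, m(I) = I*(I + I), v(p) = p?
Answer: 3364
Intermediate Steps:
m(I) = 2*I² (m(I) = I*(2*I) = 2*I²)
Q(d) = 3*d
O = -1 (O = 0 - 1 = -1)
t(f) = -4*f (t(f) = f*(-5) + f = -5*f + f = -4*f)
(t(O) + Q(m(3)))² = (-4*(-1) + 3*(2*3²))² = (4 + 3*(2*9))² = (4 + 3*18)² = (4 + 54)² = 58² = 3364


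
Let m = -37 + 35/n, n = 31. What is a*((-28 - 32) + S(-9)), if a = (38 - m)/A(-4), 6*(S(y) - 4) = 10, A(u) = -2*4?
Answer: 186635/372 ≈ 501.71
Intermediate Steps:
A(u) = -8
S(y) = 17/3 (S(y) = 4 + (1/6)*10 = 4 + 5/3 = 17/3)
m = -1112/31 (m = -37 + 35/31 = -1112/31 ≈ -35.871)
a = -1145/124 (a = (38 - 1*(-1112/31))/(-8) = (38 + 1112/31)*(-1/8) = (2290/31)*(-1/8) = -1145/124 ≈ -9.2339)
a*((-28 - 32) + S(-9)) = -1145*((-28 - 32) + 17/3)/124 = -1145*(-60 + 17/3)/124 = -1145/124*(-163/3) = 186635/372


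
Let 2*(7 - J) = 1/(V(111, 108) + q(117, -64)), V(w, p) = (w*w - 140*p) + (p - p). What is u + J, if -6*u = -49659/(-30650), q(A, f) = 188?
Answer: 1077190867/160054300 ≈ 6.7302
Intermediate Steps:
V(w, p) = w² - 140*p (V(w, p) = (w² - 140*p) + 0 = w² - 140*p)
u = -16553/61300 (u = -(-16553)/(2*(-30650)) = -(-16553)*(-1)/(2*30650) = -⅙*49659/30650 = -16553/61300 ≈ -0.27003)
J = 36555/5222 (J = 7 - 1/(2*((111² - 140*108) + 188)) = 7 - 1/(2*((12321 - 15120) + 188)) = 7 - 1/(2*(-2799 + 188)) = 7 - ½/(-2611) = 7 - ½*(-1/2611) = 7 + 1/5222 = 36555/5222 ≈ 7.0002)
u + J = -16553/61300 + 36555/5222 = 1077190867/160054300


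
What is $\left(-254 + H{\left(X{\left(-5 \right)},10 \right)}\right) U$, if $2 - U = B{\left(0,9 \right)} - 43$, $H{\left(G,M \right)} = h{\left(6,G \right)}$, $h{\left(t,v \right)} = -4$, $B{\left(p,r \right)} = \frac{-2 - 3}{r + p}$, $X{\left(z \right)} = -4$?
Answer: $- \frac{35260}{3} \approx -11753.0$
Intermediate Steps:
$B{\left(p,r \right)} = - \frac{5}{p + r}$
$H{\left(G,M \right)} = -4$
$U = \frac{410}{9}$ ($U = 2 - \left(- \frac{5}{0 + 9} - 43\right) = 2 - \left(- \frac{5}{9} - 43\right) = 2 - - \frac{392}{9} = 2 + \frac{392}{9} = \frac{410}{9} \approx 45.556$)
$\left(-254 + H{\left(X{\left(-5 \right)},10 \right)}\right) U = \left(-254 - 4\right) \frac{410}{9} = \left(-258\right) \frac{410}{9} = - \frac{35260}{3}$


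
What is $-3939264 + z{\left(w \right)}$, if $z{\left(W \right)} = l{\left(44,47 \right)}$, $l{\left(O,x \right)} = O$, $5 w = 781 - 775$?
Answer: $-3939220$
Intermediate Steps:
$w = \frac{6}{5}$ ($w = \frac{781 - 775}{5} = \frac{1}{5} \cdot 6 = \frac{6}{5} \approx 1.2$)
$z{\left(W \right)} = 44$
$-3939264 + z{\left(w \right)} = -3939264 + 44 = -3939220$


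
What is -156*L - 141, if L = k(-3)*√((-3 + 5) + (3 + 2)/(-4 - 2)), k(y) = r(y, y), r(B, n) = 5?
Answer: -141 - 130*√42 ≈ -983.50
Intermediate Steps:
k(y) = 5
L = 5*√42/6 (L = 5*√((-3 + 5) + (3 + 2)/(-4 - 2)) = 5*√(2 + 5/(-6)) = 5*√(2 + 5*(-⅙)) = 5*√(2 - ⅚) = 5*√(7/6) = 5*(√42/6) = 5*√42/6 ≈ 5.4006)
-156*L - 141 = -130*√42 - 141 = -141 - 130*√42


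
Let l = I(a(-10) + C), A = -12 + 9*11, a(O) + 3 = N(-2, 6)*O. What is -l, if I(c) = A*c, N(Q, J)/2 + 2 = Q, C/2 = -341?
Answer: 52635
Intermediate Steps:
C = -682 (C = 2*(-341) = -682)
N(Q, J) = -4 + 2*Q
a(O) = -3 - 8*O (a(O) = -3 + (-4 + 2*(-2))*O = -3 + (-4 - 4)*O = -3 - 8*O)
A = 87 (A = -12 + 99 = 87)
I(c) = 87*c
l = -52635 (l = 87*((-3 - 8*(-10)) - 682) = 87*((-3 + 80) - 682) = 87*(77 - 682) = 87*(-605) = -52635)
-l = -1*(-52635) = 52635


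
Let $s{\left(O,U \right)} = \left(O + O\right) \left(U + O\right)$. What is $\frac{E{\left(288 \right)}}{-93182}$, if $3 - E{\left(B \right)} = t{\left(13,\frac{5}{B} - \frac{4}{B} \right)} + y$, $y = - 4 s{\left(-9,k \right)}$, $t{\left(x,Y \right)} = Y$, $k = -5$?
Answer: $- \frac{291167}{26836416} \approx -0.01085$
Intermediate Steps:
$s{\left(O,U \right)} = 2 O \left(O + U\right)$
$y = -1008$ ($y = - 4 \cdot 2 \left(-9\right) \left(-9 - 5\right) = - 4 \cdot 2 \left(-9\right) \left(-14\right) = \left(-4\right) 252 = -1008$)
$E{\left(B \right)} = 1011 - \frac{1}{B}$ ($E{\left(B \right)} = 3 - \left(\left(\frac{5}{B} - \frac{4}{B}\right) - 1008\right) = 3 - \left(\frac{1}{B} - 1008\right) = 3 - \left(-1008 + \frac{1}{B}\right) = 3 + \left(1008 - \frac{1}{B}\right) = 1011 - \frac{1}{B}$)
$\frac{E{\left(288 \right)}}{-93182} = \frac{1011 - \frac{1}{288}}{-93182} = \left(1011 - \frac{1}{288}\right) \left(- \frac{1}{93182}\right) = \frac{291167}{288} \left(- \frac{1}{93182}\right) = - \frac{291167}{26836416}$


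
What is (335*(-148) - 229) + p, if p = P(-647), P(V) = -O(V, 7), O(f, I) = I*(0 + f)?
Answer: -45280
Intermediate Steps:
O(f, I) = I*f
P(V) = -7*V
p = 4529 (p = -7*(-647) = 4529)
(335*(-148) - 229) + p = (335*(-148) - 229) + 4529 = (-49580 - 229) + 4529 = -49809 + 4529 = -45280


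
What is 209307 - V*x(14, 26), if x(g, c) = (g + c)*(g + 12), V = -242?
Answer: 460987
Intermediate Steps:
x(g, c) = (12 + g)*(c + g) (x(g, c) = (c + g)*(12 + g) = (12 + g)*(c + g))
209307 - V*x(14, 26) = 209307 - (-242)*(14² + 12*26 + 12*14 + 26*14) = 209307 - (-242)*(196 + 312 + 168 + 364) = 209307 - (-242)*1040 = 209307 - 1*(-251680) = 209307 + 251680 = 460987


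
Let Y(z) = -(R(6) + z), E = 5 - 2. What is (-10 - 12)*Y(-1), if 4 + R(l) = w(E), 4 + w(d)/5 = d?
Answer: -220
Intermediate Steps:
E = 3
w(d) = -20 + 5*d
R(l) = -9 (R(l) = -4 + (-20 + 5*3) = -4 + (-20 + 15) = -4 - 5 = -9)
Y(z) = 9 - z (Y(z) = -(-9 + z) = 9 - z)
(-10 - 12)*Y(-1) = (-10 - 12)*(9 - 1*(-1)) = -22*(9 + 1) = -22*10 = -220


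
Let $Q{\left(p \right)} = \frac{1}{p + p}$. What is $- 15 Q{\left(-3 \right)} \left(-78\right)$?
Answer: $-195$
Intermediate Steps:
$Q{\left(p \right)} = \frac{1}{2 p}$
$- 15 Q{\left(-3 \right)} \left(-78\right) = - 15 \frac{1}{2 \left(-3\right)} \left(-78\right) = - 15 \cdot \frac{1}{2} \left(- \frac{1}{3}\right) \left(-78\right) = \left(-15\right) \left(- \frac{1}{6}\right) \left(-78\right) = \frac{5}{2} \left(-78\right) = -195$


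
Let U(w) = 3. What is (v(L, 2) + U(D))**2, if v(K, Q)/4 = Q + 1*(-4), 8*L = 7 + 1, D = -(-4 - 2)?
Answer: 25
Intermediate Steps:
D = 6 (D = -1*(-6) = 6)
L = 1 (L = (7 + 1)/8 = (1/8)*8 = 1)
v(K, Q) = -16 + 4*Q (v(K, Q) = 4*(Q + 1*(-4)) = 4*(Q - 4) = 4*(-4 + Q) = -16 + 4*Q)
(v(L, 2) + U(D))**2 = ((-16 + 4*2) + 3)**2 = ((-16 + 8) + 3)**2 = (-8 + 3)**2 = (-5)**2 = 25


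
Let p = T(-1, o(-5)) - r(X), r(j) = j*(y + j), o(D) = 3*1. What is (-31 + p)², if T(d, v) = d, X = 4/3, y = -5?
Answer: 59536/81 ≈ 735.01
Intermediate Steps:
X = 4/3 (X = 4*(⅓) = 4/3 ≈ 1.3333)
o(D) = 3
r(j) = j*(-5 + j)
p = 35/9 (p = -1 - 4*(-5 + 4/3)/3 = -1 - 4*(-11)/(3*3) = -1 - 1*(-44/9) = -1 + 44/9 = 35/9 ≈ 3.8889)
(-31 + p)² = (-31 + 35/9)² = (-244/9)² = 59536/81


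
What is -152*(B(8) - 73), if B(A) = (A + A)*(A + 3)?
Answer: -15656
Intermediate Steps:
B(A) = 2*A*(3 + A) (B(A) = (2*A)*(3 + A) = 2*A*(3 + A))
-152*(B(8) - 73) = -152*(2*8*(3 + 8) - 73) = -152*(2*8*11 - 73) = -152*(176 - 73) = -152*103 = -15656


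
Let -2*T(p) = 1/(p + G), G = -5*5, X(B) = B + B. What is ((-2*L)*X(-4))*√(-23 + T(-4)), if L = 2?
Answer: 16*I*√77314/29 ≈ 153.41*I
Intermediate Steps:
X(B) = 2*B
G = -25
T(p) = -1/(2*(-25 + p)) (T(p) = -1/(2*(p - 25)) = -1/(2*(-25 + p)))
((-2*L)*X(-4))*√(-23 + T(-4)) = ((-2*2)*(2*(-4)))*√(-23 - 1/(-50 + 2*(-4))) = (-4*(-8))*√(-23 - 1/(-50 - 8)) = 32*√(-23 - 1/(-58)) = 32*√(-23 - 1*(-1/58)) = 32*√(-23 + 1/58) = 32*√(-1333/58) = 32*(I*√77314/58) = 16*I*√77314/29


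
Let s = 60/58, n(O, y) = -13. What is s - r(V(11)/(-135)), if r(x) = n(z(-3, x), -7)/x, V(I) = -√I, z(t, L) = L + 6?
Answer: 30/29 + 1755*√11/11 ≈ 530.19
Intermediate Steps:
z(t, L) = 6 + L
s = 30/29 (s = (1/58)*60 = 30/29 ≈ 1.0345)
r(x) = -13/x
s - r(V(11)/(-135)) = 30/29 - (-13)/(-√11/(-135)) = 30/29 - (-13)/(-√11*(-1/135)) = 30/29 - (-13)/(√11/135) = 30/29 - (-13)*135*√11/11 = 30/29 - (-1755)*√11/11 = 30/29 + 1755*√11/11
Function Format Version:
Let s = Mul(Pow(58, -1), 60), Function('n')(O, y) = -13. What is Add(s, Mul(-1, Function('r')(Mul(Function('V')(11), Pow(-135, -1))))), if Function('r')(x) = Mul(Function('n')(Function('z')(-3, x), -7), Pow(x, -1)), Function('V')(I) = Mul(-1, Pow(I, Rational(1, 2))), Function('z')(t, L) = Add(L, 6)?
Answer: Add(Rational(30, 29), Mul(Rational(1755, 11), Pow(11, Rational(1, 2)))) ≈ 530.19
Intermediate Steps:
Function('z')(t, L) = Add(6, L)
s = Rational(30, 29) (s = Mul(Rational(1, 58), 60) = Rational(30, 29) ≈ 1.0345)
Function('r')(x) = Mul(-13, Pow(x, -1))
Add(s, Mul(-1, Function('r')(Mul(Function('V')(11), Pow(-135, -1))))) = Add(Rational(30, 29), Mul(-1, Mul(-13, Pow(Mul(Mul(-1, Pow(11, Rational(1, 2))), Pow(-135, -1)), -1)))) = Add(Rational(30, 29), Mul(-1, Mul(-13, Pow(Mul(Mul(-1, Pow(11, Rational(1, 2))), Rational(-1, 135)), -1)))) = Add(Rational(30, 29), Mul(-1, Mul(-13, Pow(Mul(Rational(1, 135), Pow(11, Rational(1, 2))), -1)))) = Add(Rational(30, 29), Mul(-1, Mul(-13, Mul(Rational(135, 11), Pow(11, Rational(1, 2)))))) = Add(Rational(30, 29), Mul(-1, Mul(Rational(-1755, 11), Pow(11, Rational(1, 2))))) = Add(Rational(30, 29), Mul(Rational(1755, 11), Pow(11, Rational(1, 2))))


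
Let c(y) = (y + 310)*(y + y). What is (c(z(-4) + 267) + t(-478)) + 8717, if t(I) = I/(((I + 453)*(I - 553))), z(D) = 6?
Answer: 8429326647/25775 ≈ 3.2704e+5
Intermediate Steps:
c(y) = 2*y*(310 + y) (c(y) = (310 + y)*(2*y) = 2*y*(310 + y))
t(I) = I/((-553 + I)*(453 + I)) (t(I) = I/(((453 + I)*(-553 + I))) = I/(((-553 + I)*(453 + I))) = I*(1/((-553 + I)*(453 + I))) = I/((-553 + I)*(453 + I)))
(c(z(-4) + 267) + t(-478)) + 8717 = (2*(6 + 267)*(310 + (6 + 267)) - 478/(-250509 + (-478)**2 - 100*(-478))) + 8717 = (2*273*(310 + 273) - 478/(-250509 + 228484 + 47800)) + 8717 = (2*273*583 - 478/25775) + 8717 = (318318 - 478*1/25775) + 8717 = (318318 - 478/25775) + 8717 = 8204645972/25775 + 8717 = 8429326647/25775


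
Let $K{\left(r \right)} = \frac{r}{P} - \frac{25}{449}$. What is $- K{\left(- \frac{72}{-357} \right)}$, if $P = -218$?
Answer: $\frac{329663}{5823979} \approx 0.056604$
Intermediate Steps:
$K{\left(r \right)} = - \frac{25}{449} - \frac{r}{218}$ ($K{\left(r \right)} = \frac{r}{-218} - \frac{25}{449} = r \left(- \frac{1}{218}\right) - \frac{25}{449} = - \frac{r}{218} - \frac{25}{449} = - \frac{25}{449} - \frac{r}{218}$)
$- K{\left(- \frac{72}{-357} \right)} = - (- \frac{25}{449} - \frac{\left(-72\right) \frac{1}{-357}}{218}) = - (- \frac{25}{449} - \frac{\left(-72\right) \left(- \frac{1}{357}\right)}{218}) = - (- \frac{25}{449} - \frac{12}{12971}) = \left(-1\right) \left(- \frac{329663}{5823979}\right) = \frac{329663}{5823979}$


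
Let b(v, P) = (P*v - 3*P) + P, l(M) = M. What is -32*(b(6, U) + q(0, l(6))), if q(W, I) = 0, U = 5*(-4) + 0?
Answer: 2560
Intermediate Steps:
U = -20 (U = -20 + 0 = -20)
b(v, P) = -2*P + P*v (b(v, P) = (-3*P + P*v) + P = -2*P + P*v)
-32*(b(6, U) + q(0, l(6))) = -32*(-20*(-2 + 6) + 0) = -32*(-20*4 + 0) = -32*(-80 + 0) = -32*(-80) = 2560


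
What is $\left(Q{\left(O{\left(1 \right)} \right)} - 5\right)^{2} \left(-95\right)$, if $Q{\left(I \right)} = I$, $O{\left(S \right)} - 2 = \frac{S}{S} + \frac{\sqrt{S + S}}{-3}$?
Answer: $- \frac{3610}{9} - \frac{380 \sqrt{2}}{3} \approx -580.25$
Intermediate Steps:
$O{\left(S \right)} = 3 - \frac{\sqrt{2} \sqrt{S}}{3}$ ($O{\left(S \right)} = 2 + \left(\frac{S}{S} + \frac{\sqrt{S + S}}{-3}\right) = 2 + \left(1 + \sqrt{2 S} \left(- \frac{1}{3}\right)\right) = 2 + \left(1 + \sqrt{2} \sqrt{S} \left(- \frac{1}{3}\right)\right) = 2 - \left(-1 + \frac{\sqrt{2} \sqrt{S}}{3}\right) = 3 - \frac{\sqrt{2} \sqrt{S}}{3}$)
$\left(Q{\left(O{\left(1 \right)} \right)} - 5\right)^{2} \left(-95\right) = \left(\left(3 - \frac{\sqrt{2} \sqrt{1}}{3}\right) - 5\right)^{2} \left(-95\right) = \left(\left(3 - \frac{1}{3} \sqrt{2} \cdot 1\right) - 5\right)^{2} \left(-95\right) = \left(\left(3 - \frac{\sqrt{2}}{3}\right) - 5\right)^{2} \left(-95\right) = \left(-2 - \frac{\sqrt{2}}{3}\right)^{2} \left(-95\right) = - 95 \left(-2 - \frac{\sqrt{2}}{3}\right)^{2}$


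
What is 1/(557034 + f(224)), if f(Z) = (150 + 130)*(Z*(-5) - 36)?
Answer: 1/233354 ≈ 4.2853e-6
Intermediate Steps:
f(Z) = -10080 - 1400*Z (f(Z) = 280*(-5*Z - 36) = 280*(-36 - 5*Z) = -10080 - 1400*Z)
1/(557034 + f(224)) = 1/(557034 + (-10080 - 1400*224)) = 1/(557034 + (-10080 - 313600)) = 1/(557034 - 323680) = 1/233354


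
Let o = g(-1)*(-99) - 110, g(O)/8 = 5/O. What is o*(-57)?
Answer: -219450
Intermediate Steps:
g(O) = 40/O (g(O) = 8*(5/O) = 40/O)
o = 3850 (o = (40/(-1))*(-99) - 110 = (40*(-1))*(-99) - 110 = -40*(-99) - 110 = 3960 - 110 = 3850)
o*(-57) = 3850*(-57) = -219450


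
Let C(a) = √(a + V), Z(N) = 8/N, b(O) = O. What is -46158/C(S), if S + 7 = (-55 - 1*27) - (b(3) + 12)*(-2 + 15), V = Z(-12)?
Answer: 3297*I*√2562/61 ≈ 2735.8*I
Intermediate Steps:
V = -⅔ (V = 8/(-12) = 8*(-1/12) = -⅔ ≈ -0.66667)
S = -284 (S = -7 + ((-55 - 1*27) - (3 + 12)*(-2 + 15)) = -7 + ((-55 - 27) - 15*13) = -7 + (-82 - 1*195) = -7 + (-82 - 195) = -7 - 277 = -284)
C(a) = √(-⅔ + a) (C(a) = √(a - ⅔) = √(-⅔ + a))
-46158/C(S) = -46158*3/√(-6 + 9*(-284)) = -46158*3/√(-6 - 2556) = -46158*(-I*√2562/854) = -(-3297)*I*√2562/61 = 3297*I*√2562/61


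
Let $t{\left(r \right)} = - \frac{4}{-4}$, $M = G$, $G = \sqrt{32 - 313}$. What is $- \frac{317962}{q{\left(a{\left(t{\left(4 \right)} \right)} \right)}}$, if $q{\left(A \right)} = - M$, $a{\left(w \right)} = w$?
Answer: $- \frac{317962 i \sqrt{281}}{281} \approx - 18968.0 i$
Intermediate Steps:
$G = i \sqrt{281}$ ($G = \sqrt{-281} = i \sqrt{281} \approx 16.763 i$)
$M = i \sqrt{281} \approx 16.763 i$
$t{\left(r \right)} = 1$ ($t{\left(r \right)} = \left(-4\right) \left(- \frac{1}{4}\right) = 1$)
$q{\left(A \right)} = - i \sqrt{281}$
$- \frac{317962}{q{\left(a{\left(t{\left(4 \right)} \right)} \right)}} = - \frac{317962}{\left(-1\right) i \sqrt{281}} = - 317962 \frac{i \sqrt{281}}{281} = - \frac{317962 i \sqrt{281}}{281}$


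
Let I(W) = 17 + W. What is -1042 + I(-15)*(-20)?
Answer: -1082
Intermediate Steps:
-1042 + I(-15)*(-20) = -1042 + (17 - 15)*(-20) = -1042 + 2*(-20) = -1042 - 40 = -1082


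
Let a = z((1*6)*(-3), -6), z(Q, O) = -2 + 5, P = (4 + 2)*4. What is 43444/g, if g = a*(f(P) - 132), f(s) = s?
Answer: -10861/81 ≈ -134.09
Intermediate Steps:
P = 24 (P = 6*4 = 24)
z(Q, O) = 3
a = 3
g = -324 (g = 3*(24 - 132) = 3*(-108) = -324)
43444/g = 43444/(-324) = 43444*(-1/324) = -10861/81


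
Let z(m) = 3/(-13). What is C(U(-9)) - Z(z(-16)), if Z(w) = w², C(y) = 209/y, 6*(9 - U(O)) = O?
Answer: 70453/3549 ≈ 19.852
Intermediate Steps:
U(O) = 9 - O/6
z(m) = -3/13 (z(m) = 3*(-1/13) = -3/13)
C(U(-9)) - Z(z(-16)) = 209/(9 - ⅙*(-9)) - (-3/13)² = 209/(9 + 3/2) - 1*9/169 = 209/(21/2) - 9/169 = 209*(2/21) - 9/169 = 418/21 - 9/169 = 70453/3549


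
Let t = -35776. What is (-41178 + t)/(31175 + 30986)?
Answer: -76954/62161 ≈ -1.2380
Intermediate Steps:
(-41178 + t)/(31175 + 30986) = (-41178 - 35776)/(31175 + 30986) = -76954/62161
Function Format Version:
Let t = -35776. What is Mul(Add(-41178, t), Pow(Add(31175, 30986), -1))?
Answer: Rational(-76954, 62161) ≈ -1.2380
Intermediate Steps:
Mul(Add(-41178, t), Pow(Add(31175, 30986), -1)) = Mul(Add(-41178, -35776), Pow(Add(31175, 30986), -1)) = Mul(-76954, Pow(62161, -1)) = Mul(-76954, Rational(1, 62161)) = Rational(-76954, 62161)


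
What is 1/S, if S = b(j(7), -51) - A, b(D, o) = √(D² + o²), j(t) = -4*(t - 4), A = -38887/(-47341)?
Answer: 1840949467/6150500222576 + 6723510843*√305/6150500222576 ≈ 0.019391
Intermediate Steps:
A = 38887/47341 (A = -38887*(-1/47341) = 38887/47341 ≈ 0.82142)
j(t) = 16 - 4*t (j(t) = -4*(-4 + t) = 16 - 4*t)
S = -38887/47341 + 3*√305 (S = √((16 - 4*7)² + (-51)²) - 1*38887/47341 = √((16 - 28)² + 2601) - 38887/47341 = √((-12)² + 2601) - 38887/47341 = √(144 + 2601) - 38887/47341 = √2745 - 38887/47341 = 3*√305 - 38887/47341 = -38887/47341 + 3*√305 ≈ 51.571)
1/S = 1/(-38887/47341 + 3*√305)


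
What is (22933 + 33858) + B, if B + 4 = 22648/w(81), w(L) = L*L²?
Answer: 30178962715/531441 ≈ 56787.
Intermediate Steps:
w(L) = L³
B = -2103116/531441 (B = -4 + 22648/(81³) = -4 + 22648/531441 = -2103116/531441 ≈ -3.9574)
(22933 + 33858) + B = (22933 + 33858) - 2103116/531441 = 56791 - 2103116/531441 = 30178962715/531441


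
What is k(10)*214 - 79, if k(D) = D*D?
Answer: 21321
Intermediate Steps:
k(D) = D²
k(10)*214 - 79 = 10²*214 - 79 = 100*214 - 79 = 21400 - 79 = 21321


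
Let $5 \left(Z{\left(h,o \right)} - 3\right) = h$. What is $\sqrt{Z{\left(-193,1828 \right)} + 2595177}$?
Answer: $\frac{\sqrt{64878535}}{5} \approx 1610.9$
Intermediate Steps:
$Z{\left(h,o \right)} = 3 + \frac{h}{5}$
$\sqrt{Z{\left(-193,1828 \right)} + 2595177} = \sqrt{\left(3 + \frac{1}{5} \left(-193\right)\right) + 2595177} = \sqrt{\left(3 - \frac{193}{5}\right) + 2595177} = \sqrt{- \frac{178}{5} + 2595177} = \sqrt{\frac{12975707}{5}} = \frac{\sqrt{64878535}}{5}$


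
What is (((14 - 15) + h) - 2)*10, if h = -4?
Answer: -70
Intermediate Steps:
(((14 - 15) + h) - 2)*10 = (((14 - 15) - 4) - 2)*10 = ((-1 - 4) - 2)*10 = (-5 - 2)*10 = -7*10 = -70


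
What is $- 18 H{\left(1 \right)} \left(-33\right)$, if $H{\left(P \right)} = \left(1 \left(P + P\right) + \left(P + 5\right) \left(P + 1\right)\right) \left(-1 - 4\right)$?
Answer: $-41580$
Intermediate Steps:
$H{\left(P \right)} = - 10 P - 5 \left(1 + P\right) \left(5 + P\right)$ ($H{\left(P \right)} = \left(1 \cdot 2 P + \left(5 + P\right) \left(1 + P\right)\right) \left(-5\right) = \left(2 P + \left(1 + P\right) \left(5 + P\right)\right) \left(-5\right) = - 10 P - 5 \left(1 + P\right) \left(5 + P\right)$)
$- 18 H{\left(1 \right)} \left(-33\right) = - 18 \left(-25 - 40 - 5 \cdot 1^{2}\right) \left(-33\right) = - 18 \left(-25 - 40 - 5\right) \left(-33\right) = \left(-18\right) \left(-70\right) \left(-33\right) = 1260 \left(-33\right) = -41580$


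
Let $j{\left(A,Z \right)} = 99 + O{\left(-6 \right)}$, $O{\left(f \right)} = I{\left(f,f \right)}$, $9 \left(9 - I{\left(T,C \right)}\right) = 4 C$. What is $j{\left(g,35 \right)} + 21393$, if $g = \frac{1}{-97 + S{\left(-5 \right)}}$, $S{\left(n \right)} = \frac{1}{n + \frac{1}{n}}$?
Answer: $\frac{64511}{3} \approx 21504.0$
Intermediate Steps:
$I{\left(T,C \right)} = 9 - \frac{4 C}{9}$
$O{\left(f \right)} = 9 - \frac{4 f}{9}$
$g = - \frac{26}{2527}$ ($g = \frac{1}{-97 - \frac{5}{1 + \left(-5\right)^{2}}} = \frac{1}{-97 - \frac{5}{1 + 25}} = \frac{1}{-97 - \frac{5}{26}} = \frac{1}{- \frac{2527}{26}} = - \frac{26}{2527} \approx -0.010289$)
$j{\left(A,Z \right)} = \frac{332}{3}$ ($j{\left(A,Z \right)} = 99 + \left(9 - - \frac{8}{3}\right) = 99 + \left(9 + \frac{8}{3}\right) = 99 + \frac{35}{3} = \frac{332}{3}$)
$j{\left(g,35 \right)} + 21393 = \frac{332}{3} + 21393 = \frac{64511}{3}$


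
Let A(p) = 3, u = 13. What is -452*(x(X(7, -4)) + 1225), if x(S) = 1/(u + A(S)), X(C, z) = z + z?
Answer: -2214913/4 ≈ -5.5373e+5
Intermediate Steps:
X(C, z) = 2*z
x(S) = 1/16 (x(S) = 1/(13 + 3) = 1/16)
-452*(x(X(7, -4)) + 1225) = -452*(1/16 + 1225) = -452*19601/16 = -2214913/4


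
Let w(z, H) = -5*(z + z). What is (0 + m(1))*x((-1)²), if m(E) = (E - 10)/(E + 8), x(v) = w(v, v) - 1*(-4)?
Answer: 6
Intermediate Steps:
w(z, H) = -10*z
x(v) = 4 - 10*v (x(v) = -10*v - 1*(-4) = -10*v + 4 = 4 - 10*v)
m(E) = (-10 + E)/(8 + E)
(0 + m(1))*x((-1)²) = (0 + (-10 + 1)/(8 + 1))*(4 - 10*(-1)²) = (0 - 9/9)*(4 - 10*1) = (0 + (⅑)*(-9))*(4 - 10) = (0 - 1)*(-6) = -1*(-6) = 6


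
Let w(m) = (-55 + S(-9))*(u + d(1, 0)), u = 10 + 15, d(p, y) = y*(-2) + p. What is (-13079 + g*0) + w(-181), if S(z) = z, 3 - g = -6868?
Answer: -14743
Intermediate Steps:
g = 6871 (g = 3 - 1*(-6868) = 3 + 6868 = 6871)
d(p, y) = p - 2*y (d(p, y) = -2*y + p = p - 2*y)
u = 25
w(m) = -1664 (w(m) = (-55 - 9)*(25 + (1 - 2*0)) = -64*(25 + (1 + 0)) = -64*(25 + 1) = -64*26 = -1664)
(-13079 + g*0) + w(-181) = (-13079 + 6871*0) - 1664 = (-13079 + 0) - 1664 = -13079 - 1664 = -14743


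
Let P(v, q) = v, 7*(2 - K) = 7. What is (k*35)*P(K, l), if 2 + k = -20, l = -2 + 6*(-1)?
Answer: -770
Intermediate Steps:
l = -8 (l = -2 - 6 = -8)
K = 1 (K = 2 - ⅐*7 = 2 - 1 = 1)
k = -22 (k = -2 - 20 = -22)
(k*35)*P(K, l) = -22*35*1 = -770*1 = -770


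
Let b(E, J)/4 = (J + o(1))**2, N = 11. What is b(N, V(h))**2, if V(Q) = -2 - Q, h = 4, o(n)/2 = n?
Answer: 4096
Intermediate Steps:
o(n) = 2*n
b(E, J) = 4*(2 + J)**2 (b(E, J) = 4*(J + 2*1)**2 = 4*(J + 2)**2 = 4*(2 + J)**2)
b(N, V(h))**2 = (4*(2 + (-2 - 1*4))**2)**2 = (4*(2 + (-2 - 4))**2)**2 = (4*(2 - 6)**2)**2 = (4*(-4)**2)**2 = (4*16)**2 = 64**2 = 4096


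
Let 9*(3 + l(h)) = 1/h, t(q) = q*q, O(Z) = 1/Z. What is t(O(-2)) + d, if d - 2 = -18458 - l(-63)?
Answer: -41850833/2268 ≈ -18453.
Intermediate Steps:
t(q) = q²
l(h) = -3 + 1/(9*h)
d = -10462850/567 (d = 2 + (-18458 - (-3 + (⅑)/(-63))) = 2 + (-18458 - (-3 + (⅑)*(-1/63))) = 2 + (-18458 - (-3 - 1/567)) = 2 + (-18458 - 1*(-1702/567)) = 2 + (-18458 + 1702/567) = 2 - 10463984/567 = -10462850/567 ≈ -18453.)
t(O(-2)) + d = (1/(-2))² - 10462850/567 = (-½)² - 10462850/567 = ¼ - 10462850/567 = -41850833/2268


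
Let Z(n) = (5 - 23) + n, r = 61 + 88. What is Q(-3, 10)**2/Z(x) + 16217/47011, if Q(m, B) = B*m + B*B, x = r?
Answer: 232478327/6158441 ≈ 37.750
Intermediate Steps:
r = 149
x = 149
Z(n) = -18 + n
Q(m, B) = B**2 + B*m (Q(m, B) = B*m + B**2 = B**2 + B*m)
Q(-3, 10)**2/Z(x) + 16217/47011 = (10*(10 - 3))**2/(-18 + 149) + 16217/47011 = (10*7)**2/131 + 16217*(1/47011) = 70**2*(1/131) + 16217/47011 = 4900*(1/131) + 16217/47011 = 4900/131 + 16217/47011 = 232478327/6158441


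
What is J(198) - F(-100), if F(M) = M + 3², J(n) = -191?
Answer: -100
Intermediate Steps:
F(M) = 9 + M (F(M) = M + 9 = 9 + M)
J(198) - F(-100) = -191 - (9 - 100) = -191 - 1*(-91) = -191 + 91 = -100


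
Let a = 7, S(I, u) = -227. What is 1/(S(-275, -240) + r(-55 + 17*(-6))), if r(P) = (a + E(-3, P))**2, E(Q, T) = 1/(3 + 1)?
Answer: -16/2791 ≈ -0.0057327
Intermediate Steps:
E(Q, T) = 1/4
r(P) = 841/16 (r(P) = (7 + 1/4)**2 = (29/4)**2 = 841/16)
1/(S(-275, -240) + r(-55 + 17*(-6))) = 1/(-227 + 841/16) = 1/(-2791/16) = -16/2791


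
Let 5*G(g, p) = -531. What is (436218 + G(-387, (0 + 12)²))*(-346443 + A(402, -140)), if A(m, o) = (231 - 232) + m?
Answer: -754564997478/5 ≈ -1.5091e+11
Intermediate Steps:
A(m, o) = -1 + m
G(g, p) = -531/5 (G(g, p) = (⅕)*(-531) = -531/5)
(436218 + G(-387, (0 + 12)²))*(-346443 + A(402, -140)) = (436218 - 531/5)*(-346443 + (-1 + 402)) = 2180559*(-346443 + 401)/5 = (2180559/5)*(-346042) = -754564997478/5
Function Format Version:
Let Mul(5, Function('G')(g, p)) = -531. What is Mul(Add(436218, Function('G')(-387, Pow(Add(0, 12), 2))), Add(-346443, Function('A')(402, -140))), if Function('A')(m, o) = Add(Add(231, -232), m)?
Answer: Rational(-754564997478, 5) ≈ -1.5091e+11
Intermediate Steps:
Function('A')(m, o) = Add(-1, m)
Function('G')(g, p) = Rational(-531, 5) (Function('G')(g, p) = Mul(Rational(1, 5), -531) = Rational(-531, 5))
Mul(Add(436218, Function('G')(-387, Pow(Add(0, 12), 2))), Add(-346443, Function('A')(402, -140))) = Mul(Add(436218, Rational(-531, 5)), Add(-346443, Add(-1, 402))) = Mul(Rational(2180559, 5), Add(-346443, 401)) = Mul(Rational(2180559, 5), -346042) = Rational(-754564997478, 5)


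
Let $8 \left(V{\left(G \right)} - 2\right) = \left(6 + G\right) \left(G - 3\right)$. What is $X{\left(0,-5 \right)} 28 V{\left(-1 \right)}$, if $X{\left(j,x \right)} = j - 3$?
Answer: $42$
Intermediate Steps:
$X{\left(j,x \right)} = -3 + j$
$V{\left(G \right)} = 2 + \frac{\left(-3 + G\right) \left(6 + G\right)}{8}$ ($V{\left(G \right)} = 2 + \frac{\left(6 + G\right) \left(G - 3\right)}{8} = 2 + \frac{\left(6 + G\right) \left(-3 + G\right)}{8} = 2 + \frac{\left(-3 + G\right) \left(6 + G\right)}{8}$)
$X{\left(0,-5 \right)} 28 V{\left(-1 \right)} = \left(-3 + 0\right) 28 \left(- \frac{1}{4} + \frac{\left(-1\right)^{2}}{8} + \frac{3}{8} \left(-1\right)\right) = \left(-3\right) 28 \left(- \frac{1}{4} + \frac{1}{8} \cdot 1 - \frac{3}{8}\right) = - 84 \left(- \frac{1}{4} + \frac{1}{8} - \frac{3}{8}\right) = \left(-84\right) \left(- \frac{1}{2}\right) = 42$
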